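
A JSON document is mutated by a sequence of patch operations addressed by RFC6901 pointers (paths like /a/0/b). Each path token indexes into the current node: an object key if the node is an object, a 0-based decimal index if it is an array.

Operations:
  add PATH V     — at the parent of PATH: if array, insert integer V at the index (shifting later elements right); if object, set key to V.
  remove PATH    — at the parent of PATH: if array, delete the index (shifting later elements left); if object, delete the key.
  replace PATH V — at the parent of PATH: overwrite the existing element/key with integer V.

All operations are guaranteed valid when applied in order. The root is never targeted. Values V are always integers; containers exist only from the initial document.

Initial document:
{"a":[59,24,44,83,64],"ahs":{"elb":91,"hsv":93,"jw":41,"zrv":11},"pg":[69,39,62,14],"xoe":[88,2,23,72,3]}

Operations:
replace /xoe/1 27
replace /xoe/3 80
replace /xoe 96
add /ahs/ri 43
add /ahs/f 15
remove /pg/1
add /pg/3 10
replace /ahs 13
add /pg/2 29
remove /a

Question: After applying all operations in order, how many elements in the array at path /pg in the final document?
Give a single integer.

After op 1 (replace /xoe/1 27): {"a":[59,24,44,83,64],"ahs":{"elb":91,"hsv":93,"jw":41,"zrv":11},"pg":[69,39,62,14],"xoe":[88,27,23,72,3]}
After op 2 (replace /xoe/3 80): {"a":[59,24,44,83,64],"ahs":{"elb":91,"hsv":93,"jw":41,"zrv":11},"pg":[69,39,62,14],"xoe":[88,27,23,80,3]}
After op 3 (replace /xoe 96): {"a":[59,24,44,83,64],"ahs":{"elb":91,"hsv":93,"jw":41,"zrv":11},"pg":[69,39,62,14],"xoe":96}
After op 4 (add /ahs/ri 43): {"a":[59,24,44,83,64],"ahs":{"elb":91,"hsv":93,"jw":41,"ri":43,"zrv":11},"pg":[69,39,62,14],"xoe":96}
After op 5 (add /ahs/f 15): {"a":[59,24,44,83,64],"ahs":{"elb":91,"f":15,"hsv":93,"jw":41,"ri":43,"zrv":11},"pg":[69,39,62,14],"xoe":96}
After op 6 (remove /pg/1): {"a":[59,24,44,83,64],"ahs":{"elb":91,"f":15,"hsv":93,"jw":41,"ri":43,"zrv":11},"pg":[69,62,14],"xoe":96}
After op 7 (add /pg/3 10): {"a":[59,24,44,83,64],"ahs":{"elb":91,"f":15,"hsv":93,"jw":41,"ri":43,"zrv":11},"pg":[69,62,14,10],"xoe":96}
After op 8 (replace /ahs 13): {"a":[59,24,44,83,64],"ahs":13,"pg":[69,62,14,10],"xoe":96}
After op 9 (add /pg/2 29): {"a":[59,24,44,83,64],"ahs":13,"pg":[69,62,29,14,10],"xoe":96}
After op 10 (remove /a): {"ahs":13,"pg":[69,62,29,14,10],"xoe":96}
Size at path /pg: 5

Answer: 5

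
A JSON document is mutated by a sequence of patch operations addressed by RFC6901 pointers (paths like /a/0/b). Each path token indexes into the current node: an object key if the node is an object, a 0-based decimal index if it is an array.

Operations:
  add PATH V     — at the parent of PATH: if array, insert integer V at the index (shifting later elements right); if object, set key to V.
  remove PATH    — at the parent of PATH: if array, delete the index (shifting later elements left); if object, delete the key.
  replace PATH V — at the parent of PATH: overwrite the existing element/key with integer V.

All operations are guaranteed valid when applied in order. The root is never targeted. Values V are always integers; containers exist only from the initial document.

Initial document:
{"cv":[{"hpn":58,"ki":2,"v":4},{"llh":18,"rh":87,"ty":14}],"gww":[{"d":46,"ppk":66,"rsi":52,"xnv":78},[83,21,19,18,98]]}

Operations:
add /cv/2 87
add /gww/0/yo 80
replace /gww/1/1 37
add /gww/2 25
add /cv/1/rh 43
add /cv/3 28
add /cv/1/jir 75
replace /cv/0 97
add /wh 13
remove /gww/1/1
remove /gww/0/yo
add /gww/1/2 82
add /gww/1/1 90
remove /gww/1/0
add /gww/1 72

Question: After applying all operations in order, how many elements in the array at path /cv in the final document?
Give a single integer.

Answer: 4

Derivation:
After op 1 (add /cv/2 87): {"cv":[{"hpn":58,"ki":2,"v":4},{"llh":18,"rh":87,"ty":14},87],"gww":[{"d":46,"ppk":66,"rsi":52,"xnv":78},[83,21,19,18,98]]}
After op 2 (add /gww/0/yo 80): {"cv":[{"hpn":58,"ki":2,"v":4},{"llh":18,"rh":87,"ty":14},87],"gww":[{"d":46,"ppk":66,"rsi":52,"xnv":78,"yo":80},[83,21,19,18,98]]}
After op 3 (replace /gww/1/1 37): {"cv":[{"hpn":58,"ki":2,"v":4},{"llh":18,"rh":87,"ty":14},87],"gww":[{"d":46,"ppk":66,"rsi":52,"xnv":78,"yo":80},[83,37,19,18,98]]}
After op 4 (add /gww/2 25): {"cv":[{"hpn":58,"ki":2,"v":4},{"llh":18,"rh":87,"ty":14},87],"gww":[{"d":46,"ppk":66,"rsi":52,"xnv":78,"yo":80},[83,37,19,18,98],25]}
After op 5 (add /cv/1/rh 43): {"cv":[{"hpn":58,"ki":2,"v":4},{"llh":18,"rh":43,"ty":14},87],"gww":[{"d":46,"ppk":66,"rsi":52,"xnv":78,"yo":80},[83,37,19,18,98],25]}
After op 6 (add /cv/3 28): {"cv":[{"hpn":58,"ki":2,"v":4},{"llh":18,"rh":43,"ty":14},87,28],"gww":[{"d":46,"ppk":66,"rsi":52,"xnv":78,"yo":80},[83,37,19,18,98],25]}
After op 7 (add /cv/1/jir 75): {"cv":[{"hpn":58,"ki":2,"v":4},{"jir":75,"llh":18,"rh":43,"ty":14},87,28],"gww":[{"d":46,"ppk":66,"rsi":52,"xnv":78,"yo":80},[83,37,19,18,98],25]}
After op 8 (replace /cv/0 97): {"cv":[97,{"jir":75,"llh":18,"rh":43,"ty":14},87,28],"gww":[{"d":46,"ppk":66,"rsi":52,"xnv":78,"yo":80},[83,37,19,18,98],25]}
After op 9 (add /wh 13): {"cv":[97,{"jir":75,"llh":18,"rh":43,"ty":14},87,28],"gww":[{"d":46,"ppk":66,"rsi":52,"xnv":78,"yo":80},[83,37,19,18,98],25],"wh":13}
After op 10 (remove /gww/1/1): {"cv":[97,{"jir":75,"llh":18,"rh":43,"ty":14},87,28],"gww":[{"d":46,"ppk":66,"rsi":52,"xnv":78,"yo":80},[83,19,18,98],25],"wh":13}
After op 11 (remove /gww/0/yo): {"cv":[97,{"jir":75,"llh":18,"rh":43,"ty":14},87,28],"gww":[{"d":46,"ppk":66,"rsi":52,"xnv":78},[83,19,18,98],25],"wh":13}
After op 12 (add /gww/1/2 82): {"cv":[97,{"jir":75,"llh":18,"rh":43,"ty":14},87,28],"gww":[{"d":46,"ppk":66,"rsi":52,"xnv":78},[83,19,82,18,98],25],"wh":13}
After op 13 (add /gww/1/1 90): {"cv":[97,{"jir":75,"llh":18,"rh":43,"ty":14},87,28],"gww":[{"d":46,"ppk":66,"rsi":52,"xnv":78},[83,90,19,82,18,98],25],"wh":13}
After op 14 (remove /gww/1/0): {"cv":[97,{"jir":75,"llh":18,"rh":43,"ty":14},87,28],"gww":[{"d":46,"ppk":66,"rsi":52,"xnv":78},[90,19,82,18,98],25],"wh":13}
After op 15 (add /gww/1 72): {"cv":[97,{"jir":75,"llh":18,"rh":43,"ty":14},87,28],"gww":[{"d":46,"ppk":66,"rsi":52,"xnv":78},72,[90,19,82,18,98],25],"wh":13}
Size at path /cv: 4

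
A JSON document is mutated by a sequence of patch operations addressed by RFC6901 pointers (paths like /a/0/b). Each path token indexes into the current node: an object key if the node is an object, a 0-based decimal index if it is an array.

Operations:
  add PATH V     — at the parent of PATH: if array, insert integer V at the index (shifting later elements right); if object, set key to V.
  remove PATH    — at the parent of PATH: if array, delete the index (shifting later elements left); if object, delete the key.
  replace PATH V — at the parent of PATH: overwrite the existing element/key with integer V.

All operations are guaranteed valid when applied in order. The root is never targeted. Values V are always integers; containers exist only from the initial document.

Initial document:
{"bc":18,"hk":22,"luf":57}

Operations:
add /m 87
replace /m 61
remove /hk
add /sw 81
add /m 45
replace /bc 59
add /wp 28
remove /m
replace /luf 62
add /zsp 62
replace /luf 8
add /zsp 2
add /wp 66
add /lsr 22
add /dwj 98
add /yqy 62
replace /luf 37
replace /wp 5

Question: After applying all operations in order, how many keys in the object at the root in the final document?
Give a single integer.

After op 1 (add /m 87): {"bc":18,"hk":22,"luf":57,"m":87}
After op 2 (replace /m 61): {"bc":18,"hk":22,"luf":57,"m":61}
After op 3 (remove /hk): {"bc":18,"luf":57,"m":61}
After op 4 (add /sw 81): {"bc":18,"luf":57,"m":61,"sw":81}
After op 5 (add /m 45): {"bc":18,"luf":57,"m":45,"sw":81}
After op 6 (replace /bc 59): {"bc":59,"luf":57,"m":45,"sw":81}
After op 7 (add /wp 28): {"bc":59,"luf":57,"m":45,"sw":81,"wp":28}
After op 8 (remove /m): {"bc":59,"luf":57,"sw":81,"wp":28}
After op 9 (replace /luf 62): {"bc":59,"luf":62,"sw":81,"wp":28}
After op 10 (add /zsp 62): {"bc":59,"luf":62,"sw":81,"wp":28,"zsp":62}
After op 11 (replace /luf 8): {"bc":59,"luf":8,"sw":81,"wp":28,"zsp":62}
After op 12 (add /zsp 2): {"bc":59,"luf":8,"sw":81,"wp":28,"zsp":2}
After op 13 (add /wp 66): {"bc":59,"luf":8,"sw":81,"wp":66,"zsp":2}
After op 14 (add /lsr 22): {"bc":59,"lsr":22,"luf":8,"sw":81,"wp":66,"zsp":2}
After op 15 (add /dwj 98): {"bc":59,"dwj":98,"lsr":22,"luf":8,"sw":81,"wp":66,"zsp":2}
After op 16 (add /yqy 62): {"bc":59,"dwj":98,"lsr":22,"luf":8,"sw":81,"wp":66,"yqy":62,"zsp":2}
After op 17 (replace /luf 37): {"bc":59,"dwj":98,"lsr":22,"luf":37,"sw":81,"wp":66,"yqy":62,"zsp":2}
After op 18 (replace /wp 5): {"bc":59,"dwj":98,"lsr":22,"luf":37,"sw":81,"wp":5,"yqy":62,"zsp":2}
Size at the root: 8

Answer: 8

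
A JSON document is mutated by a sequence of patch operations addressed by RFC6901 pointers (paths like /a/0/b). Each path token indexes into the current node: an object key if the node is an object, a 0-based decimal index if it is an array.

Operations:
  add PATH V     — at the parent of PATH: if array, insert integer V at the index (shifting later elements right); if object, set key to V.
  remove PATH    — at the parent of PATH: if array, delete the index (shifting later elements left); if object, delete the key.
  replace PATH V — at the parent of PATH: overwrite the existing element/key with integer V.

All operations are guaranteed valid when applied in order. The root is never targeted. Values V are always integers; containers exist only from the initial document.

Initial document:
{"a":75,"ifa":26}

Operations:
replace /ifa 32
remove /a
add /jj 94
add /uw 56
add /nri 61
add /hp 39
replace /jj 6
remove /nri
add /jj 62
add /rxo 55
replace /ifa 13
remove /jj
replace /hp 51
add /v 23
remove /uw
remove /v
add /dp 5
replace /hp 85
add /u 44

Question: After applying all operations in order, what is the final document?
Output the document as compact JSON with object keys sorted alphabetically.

Answer: {"dp":5,"hp":85,"ifa":13,"rxo":55,"u":44}

Derivation:
After op 1 (replace /ifa 32): {"a":75,"ifa":32}
After op 2 (remove /a): {"ifa":32}
After op 3 (add /jj 94): {"ifa":32,"jj":94}
After op 4 (add /uw 56): {"ifa":32,"jj":94,"uw":56}
After op 5 (add /nri 61): {"ifa":32,"jj":94,"nri":61,"uw":56}
After op 6 (add /hp 39): {"hp":39,"ifa":32,"jj":94,"nri":61,"uw":56}
After op 7 (replace /jj 6): {"hp":39,"ifa":32,"jj":6,"nri":61,"uw":56}
After op 8 (remove /nri): {"hp":39,"ifa":32,"jj":6,"uw":56}
After op 9 (add /jj 62): {"hp":39,"ifa":32,"jj":62,"uw":56}
After op 10 (add /rxo 55): {"hp":39,"ifa":32,"jj":62,"rxo":55,"uw":56}
After op 11 (replace /ifa 13): {"hp":39,"ifa":13,"jj":62,"rxo":55,"uw":56}
After op 12 (remove /jj): {"hp":39,"ifa":13,"rxo":55,"uw":56}
After op 13 (replace /hp 51): {"hp":51,"ifa":13,"rxo":55,"uw":56}
After op 14 (add /v 23): {"hp":51,"ifa":13,"rxo":55,"uw":56,"v":23}
After op 15 (remove /uw): {"hp":51,"ifa":13,"rxo":55,"v":23}
After op 16 (remove /v): {"hp":51,"ifa":13,"rxo":55}
After op 17 (add /dp 5): {"dp":5,"hp":51,"ifa":13,"rxo":55}
After op 18 (replace /hp 85): {"dp":5,"hp":85,"ifa":13,"rxo":55}
After op 19 (add /u 44): {"dp":5,"hp":85,"ifa":13,"rxo":55,"u":44}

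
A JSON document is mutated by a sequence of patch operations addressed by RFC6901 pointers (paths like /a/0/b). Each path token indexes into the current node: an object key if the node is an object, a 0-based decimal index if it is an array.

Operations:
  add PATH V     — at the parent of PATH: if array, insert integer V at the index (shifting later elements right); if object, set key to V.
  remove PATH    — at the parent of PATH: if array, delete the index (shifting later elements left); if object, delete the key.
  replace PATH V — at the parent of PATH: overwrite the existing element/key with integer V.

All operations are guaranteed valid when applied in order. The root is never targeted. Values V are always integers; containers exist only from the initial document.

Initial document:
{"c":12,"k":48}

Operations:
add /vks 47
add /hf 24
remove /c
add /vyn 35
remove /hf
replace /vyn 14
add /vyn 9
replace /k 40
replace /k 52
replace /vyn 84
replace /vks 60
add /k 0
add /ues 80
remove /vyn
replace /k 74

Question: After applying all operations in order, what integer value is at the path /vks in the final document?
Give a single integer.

Answer: 60

Derivation:
After op 1 (add /vks 47): {"c":12,"k":48,"vks":47}
After op 2 (add /hf 24): {"c":12,"hf":24,"k":48,"vks":47}
After op 3 (remove /c): {"hf":24,"k":48,"vks":47}
After op 4 (add /vyn 35): {"hf":24,"k":48,"vks":47,"vyn":35}
After op 5 (remove /hf): {"k":48,"vks":47,"vyn":35}
After op 6 (replace /vyn 14): {"k":48,"vks":47,"vyn":14}
After op 7 (add /vyn 9): {"k":48,"vks":47,"vyn":9}
After op 8 (replace /k 40): {"k":40,"vks":47,"vyn":9}
After op 9 (replace /k 52): {"k":52,"vks":47,"vyn":9}
After op 10 (replace /vyn 84): {"k":52,"vks":47,"vyn":84}
After op 11 (replace /vks 60): {"k":52,"vks":60,"vyn":84}
After op 12 (add /k 0): {"k":0,"vks":60,"vyn":84}
After op 13 (add /ues 80): {"k":0,"ues":80,"vks":60,"vyn":84}
After op 14 (remove /vyn): {"k":0,"ues":80,"vks":60}
After op 15 (replace /k 74): {"k":74,"ues":80,"vks":60}
Value at /vks: 60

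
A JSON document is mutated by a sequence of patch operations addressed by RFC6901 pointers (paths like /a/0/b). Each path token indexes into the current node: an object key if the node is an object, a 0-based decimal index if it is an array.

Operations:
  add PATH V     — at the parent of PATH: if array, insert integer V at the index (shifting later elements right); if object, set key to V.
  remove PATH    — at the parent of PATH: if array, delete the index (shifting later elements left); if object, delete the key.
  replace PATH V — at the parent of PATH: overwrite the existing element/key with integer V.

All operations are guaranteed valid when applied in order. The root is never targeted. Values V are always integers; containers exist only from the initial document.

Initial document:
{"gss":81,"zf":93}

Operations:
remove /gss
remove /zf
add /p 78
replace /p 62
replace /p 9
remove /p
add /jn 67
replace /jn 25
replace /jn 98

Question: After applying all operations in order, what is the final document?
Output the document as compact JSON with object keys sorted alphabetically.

Answer: {"jn":98}

Derivation:
After op 1 (remove /gss): {"zf":93}
After op 2 (remove /zf): {}
After op 3 (add /p 78): {"p":78}
After op 4 (replace /p 62): {"p":62}
After op 5 (replace /p 9): {"p":9}
After op 6 (remove /p): {}
After op 7 (add /jn 67): {"jn":67}
After op 8 (replace /jn 25): {"jn":25}
After op 9 (replace /jn 98): {"jn":98}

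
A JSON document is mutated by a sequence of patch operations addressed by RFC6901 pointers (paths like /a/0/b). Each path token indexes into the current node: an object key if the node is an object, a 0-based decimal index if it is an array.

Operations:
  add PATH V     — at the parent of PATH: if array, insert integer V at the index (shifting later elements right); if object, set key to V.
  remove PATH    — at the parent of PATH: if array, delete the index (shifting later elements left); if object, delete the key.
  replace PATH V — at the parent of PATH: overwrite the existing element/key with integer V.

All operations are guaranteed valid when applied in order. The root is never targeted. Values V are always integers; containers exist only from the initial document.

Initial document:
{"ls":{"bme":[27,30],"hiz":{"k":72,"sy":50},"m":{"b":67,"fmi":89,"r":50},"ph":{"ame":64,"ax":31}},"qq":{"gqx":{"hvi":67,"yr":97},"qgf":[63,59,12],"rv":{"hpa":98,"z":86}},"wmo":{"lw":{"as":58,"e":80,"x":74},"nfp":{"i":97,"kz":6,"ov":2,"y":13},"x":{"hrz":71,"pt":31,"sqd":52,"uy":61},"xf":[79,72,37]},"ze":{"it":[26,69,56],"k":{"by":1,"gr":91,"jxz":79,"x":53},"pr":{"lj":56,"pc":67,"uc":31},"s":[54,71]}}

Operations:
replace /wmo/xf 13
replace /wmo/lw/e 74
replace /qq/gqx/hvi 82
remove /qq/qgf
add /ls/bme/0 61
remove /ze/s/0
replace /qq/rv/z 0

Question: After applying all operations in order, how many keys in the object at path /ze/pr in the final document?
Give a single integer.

After op 1 (replace /wmo/xf 13): {"ls":{"bme":[27,30],"hiz":{"k":72,"sy":50},"m":{"b":67,"fmi":89,"r":50},"ph":{"ame":64,"ax":31}},"qq":{"gqx":{"hvi":67,"yr":97},"qgf":[63,59,12],"rv":{"hpa":98,"z":86}},"wmo":{"lw":{"as":58,"e":80,"x":74},"nfp":{"i":97,"kz":6,"ov":2,"y":13},"x":{"hrz":71,"pt":31,"sqd":52,"uy":61},"xf":13},"ze":{"it":[26,69,56],"k":{"by":1,"gr":91,"jxz":79,"x":53},"pr":{"lj":56,"pc":67,"uc":31},"s":[54,71]}}
After op 2 (replace /wmo/lw/e 74): {"ls":{"bme":[27,30],"hiz":{"k":72,"sy":50},"m":{"b":67,"fmi":89,"r":50},"ph":{"ame":64,"ax":31}},"qq":{"gqx":{"hvi":67,"yr":97},"qgf":[63,59,12],"rv":{"hpa":98,"z":86}},"wmo":{"lw":{"as":58,"e":74,"x":74},"nfp":{"i":97,"kz":6,"ov":2,"y":13},"x":{"hrz":71,"pt":31,"sqd":52,"uy":61},"xf":13},"ze":{"it":[26,69,56],"k":{"by":1,"gr":91,"jxz":79,"x":53},"pr":{"lj":56,"pc":67,"uc":31},"s":[54,71]}}
After op 3 (replace /qq/gqx/hvi 82): {"ls":{"bme":[27,30],"hiz":{"k":72,"sy":50},"m":{"b":67,"fmi":89,"r":50},"ph":{"ame":64,"ax":31}},"qq":{"gqx":{"hvi":82,"yr":97},"qgf":[63,59,12],"rv":{"hpa":98,"z":86}},"wmo":{"lw":{"as":58,"e":74,"x":74},"nfp":{"i":97,"kz":6,"ov":2,"y":13},"x":{"hrz":71,"pt":31,"sqd":52,"uy":61},"xf":13},"ze":{"it":[26,69,56],"k":{"by":1,"gr":91,"jxz":79,"x":53},"pr":{"lj":56,"pc":67,"uc":31},"s":[54,71]}}
After op 4 (remove /qq/qgf): {"ls":{"bme":[27,30],"hiz":{"k":72,"sy":50},"m":{"b":67,"fmi":89,"r":50},"ph":{"ame":64,"ax":31}},"qq":{"gqx":{"hvi":82,"yr":97},"rv":{"hpa":98,"z":86}},"wmo":{"lw":{"as":58,"e":74,"x":74},"nfp":{"i":97,"kz":6,"ov":2,"y":13},"x":{"hrz":71,"pt":31,"sqd":52,"uy":61},"xf":13},"ze":{"it":[26,69,56],"k":{"by":1,"gr":91,"jxz":79,"x":53},"pr":{"lj":56,"pc":67,"uc":31},"s":[54,71]}}
After op 5 (add /ls/bme/0 61): {"ls":{"bme":[61,27,30],"hiz":{"k":72,"sy":50},"m":{"b":67,"fmi":89,"r":50},"ph":{"ame":64,"ax":31}},"qq":{"gqx":{"hvi":82,"yr":97},"rv":{"hpa":98,"z":86}},"wmo":{"lw":{"as":58,"e":74,"x":74},"nfp":{"i":97,"kz":6,"ov":2,"y":13},"x":{"hrz":71,"pt":31,"sqd":52,"uy":61},"xf":13},"ze":{"it":[26,69,56],"k":{"by":1,"gr":91,"jxz":79,"x":53},"pr":{"lj":56,"pc":67,"uc":31},"s":[54,71]}}
After op 6 (remove /ze/s/0): {"ls":{"bme":[61,27,30],"hiz":{"k":72,"sy":50},"m":{"b":67,"fmi":89,"r":50},"ph":{"ame":64,"ax":31}},"qq":{"gqx":{"hvi":82,"yr":97},"rv":{"hpa":98,"z":86}},"wmo":{"lw":{"as":58,"e":74,"x":74},"nfp":{"i":97,"kz":6,"ov":2,"y":13},"x":{"hrz":71,"pt":31,"sqd":52,"uy":61},"xf":13},"ze":{"it":[26,69,56],"k":{"by":1,"gr":91,"jxz":79,"x":53},"pr":{"lj":56,"pc":67,"uc":31},"s":[71]}}
After op 7 (replace /qq/rv/z 0): {"ls":{"bme":[61,27,30],"hiz":{"k":72,"sy":50},"m":{"b":67,"fmi":89,"r":50},"ph":{"ame":64,"ax":31}},"qq":{"gqx":{"hvi":82,"yr":97},"rv":{"hpa":98,"z":0}},"wmo":{"lw":{"as":58,"e":74,"x":74},"nfp":{"i":97,"kz":6,"ov":2,"y":13},"x":{"hrz":71,"pt":31,"sqd":52,"uy":61},"xf":13},"ze":{"it":[26,69,56],"k":{"by":1,"gr":91,"jxz":79,"x":53},"pr":{"lj":56,"pc":67,"uc":31},"s":[71]}}
Size at path /ze/pr: 3

Answer: 3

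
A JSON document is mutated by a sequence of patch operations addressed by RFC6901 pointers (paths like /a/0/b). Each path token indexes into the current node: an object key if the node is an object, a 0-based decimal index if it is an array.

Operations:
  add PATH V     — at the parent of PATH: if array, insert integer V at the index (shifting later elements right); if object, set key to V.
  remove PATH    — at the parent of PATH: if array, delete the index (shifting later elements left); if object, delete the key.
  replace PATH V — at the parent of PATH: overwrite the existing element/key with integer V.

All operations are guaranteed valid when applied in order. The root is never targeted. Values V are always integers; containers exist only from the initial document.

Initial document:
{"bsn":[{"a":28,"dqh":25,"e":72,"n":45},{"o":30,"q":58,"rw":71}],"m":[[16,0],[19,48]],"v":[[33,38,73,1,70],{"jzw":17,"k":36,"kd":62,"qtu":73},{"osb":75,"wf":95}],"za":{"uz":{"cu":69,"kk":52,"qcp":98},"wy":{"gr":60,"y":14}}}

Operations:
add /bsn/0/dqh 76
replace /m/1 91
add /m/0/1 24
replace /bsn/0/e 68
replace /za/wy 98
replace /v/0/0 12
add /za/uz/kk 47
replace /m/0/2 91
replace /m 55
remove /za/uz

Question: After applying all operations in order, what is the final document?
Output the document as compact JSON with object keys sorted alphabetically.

After op 1 (add /bsn/0/dqh 76): {"bsn":[{"a":28,"dqh":76,"e":72,"n":45},{"o":30,"q":58,"rw":71}],"m":[[16,0],[19,48]],"v":[[33,38,73,1,70],{"jzw":17,"k":36,"kd":62,"qtu":73},{"osb":75,"wf":95}],"za":{"uz":{"cu":69,"kk":52,"qcp":98},"wy":{"gr":60,"y":14}}}
After op 2 (replace /m/1 91): {"bsn":[{"a":28,"dqh":76,"e":72,"n":45},{"o":30,"q":58,"rw":71}],"m":[[16,0],91],"v":[[33,38,73,1,70],{"jzw":17,"k":36,"kd":62,"qtu":73},{"osb":75,"wf":95}],"za":{"uz":{"cu":69,"kk":52,"qcp":98},"wy":{"gr":60,"y":14}}}
After op 3 (add /m/0/1 24): {"bsn":[{"a":28,"dqh":76,"e":72,"n":45},{"o":30,"q":58,"rw":71}],"m":[[16,24,0],91],"v":[[33,38,73,1,70],{"jzw":17,"k":36,"kd":62,"qtu":73},{"osb":75,"wf":95}],"za":{"uz":{"cu":69,"kk":52,"qcp":98},"wy":{"gr":60,"y":14}}}
After op 4 (replace /bsn/0/e 68): {"bsn":[{"a":28,"dqh":76,"e":68,"n":45},{"o":30,"q":58,"rw":71}],"m":[[16,24,0],91],"v":[[33,38,73,1,70],{"jzw":17,"k":36,"kd":62,"qtu":73},{"osb":75,"wf":95}],"za":{"uz":{"cu":69,"kk":52,"qcp":98},"wy":{"gr":60,"y":14}}}
After op 5 (replace /za/wy 98): {"bsn":[{"a":28,"dqh":76,"e":68,"n":45},{"o":30,"q":58,"rw":71}],"m":[[16,24,0],91],"v":[[33,38,73,1,70],{"jzw":17,"k":36,"kd":62,"qtu":73},{"osb":75,"wf":95}],"za":{"uz":{"cu":69,"kk":52,"qcp":98},"wy":98}}
After op 6 (replace /v/0/0 12): {"bsn":[{"a":28,"dqh":76,"e":68,"n":45},{"o":30,"q":58,"rw":71}],"m":[[16,24,0],91],"v":[[12,38,73,1,70],{"jzw":17,"k":36,"kd":62,"qtu":73},{"osb":75,"wf":95}],"za":{"uz":{"cu":69,"kk":52,"qcp":98},"wy":98}}
After op 7 (add /za/uz/kk 47): {"bsn":[{"a":28,"dqh":76,"e":68,"n":45},{"o":30,"q":58,"rw":71}],"m":[[16,24,0],91],"v":[[12,38,73,1,70],{"jzw":17,"k":36,"kd":62,"qtu":73},{"osb":75,"wf":95}],"za":{"uz":{"cu":69,"kk":47,"qcp":98},"wy":98}}
After op 8 (replace /m/0/2 91): {"bsn":[{"a":28,"dqh":76,"e":68,"n":45},{"o":30,"q":58,"rw":71}],"m":[[16,24,91],91],"v":[[12,38,73,1,70],{"jzw":17,"k":36,"kd":62,"qtu":73},{"osb":75,"wf":95}],"za":{"uz":{"cu":69,"kk":47,"qcp":98},"wy":98}}
After op 9 (replace /m 55): {"bsn":[{"a":28,"dqh":76,"e":68,"n":45},{"o":30,"q":58,"rw":71}],"m":55,"v":[[12,38,73,1,70],{"jzw":17,"k":36,"kd":62,"qtu":73},{"osb":75,"wf":95}],"za":{"uz":{"cu":69,"kk":47,"qcp":98},"wy":98}}
After op 10 (remove /za/uz): {"bsn":[{"a":28,"dqh":76,"e":68,"n":45},{"o":30,"q":58,"rw":71}],"m":55,"v":[[12,38,73,1,70],{"jzw":17,"k":36,"kd":62,"qtu":73},{"osb":75,"wf":95}],"za":{"wy":98}}

Answer: {"bsn":[{"a":28,"dqh":76,"e":68,"n":45},{"o":30,"q":58,"rw":71}],"m":55,"v":[[12,38,73,1,70],{"jzw":17,"k":36,"kd":62,"qtu":73},{"osb":75,"wf":95}],"za":{"wy":98}}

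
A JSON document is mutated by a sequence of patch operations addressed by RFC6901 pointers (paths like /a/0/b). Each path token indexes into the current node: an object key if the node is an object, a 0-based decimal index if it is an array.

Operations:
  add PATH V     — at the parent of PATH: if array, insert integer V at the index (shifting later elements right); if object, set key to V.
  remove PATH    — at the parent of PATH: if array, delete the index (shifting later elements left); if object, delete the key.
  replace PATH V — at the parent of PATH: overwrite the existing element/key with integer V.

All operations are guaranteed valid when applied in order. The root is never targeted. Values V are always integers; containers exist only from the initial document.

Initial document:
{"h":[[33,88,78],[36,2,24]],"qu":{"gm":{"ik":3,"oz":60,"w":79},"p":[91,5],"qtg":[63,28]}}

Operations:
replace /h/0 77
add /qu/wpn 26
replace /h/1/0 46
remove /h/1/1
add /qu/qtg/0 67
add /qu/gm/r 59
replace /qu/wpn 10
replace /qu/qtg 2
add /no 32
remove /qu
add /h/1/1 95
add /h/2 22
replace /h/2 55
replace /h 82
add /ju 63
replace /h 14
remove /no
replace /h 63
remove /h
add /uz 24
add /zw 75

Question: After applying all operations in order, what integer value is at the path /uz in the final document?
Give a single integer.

Answer: 24

Derivation:
After op 1 (replace /h/0 77): {"h":[77,[36,2,24]],"qu":{"gm":{"ik":3,"oz":60,"w":79},"p":[91,5],"qtg":[63,28]}}
After op 2 (add /qu/wpn 26): {"h":[77,[36,2,24]],"qu":{"gm":{"ik":3,"oz":60,"w":79},"p":[91,5],"qtg":[63,28],"wpn":26}}
After op 3 (replace /h/1/0 46): {"h":[77,[46,2,24]],"qu":{"gm":{"ik":3,"oz":60,"w":79},"p":[91,5],"qtg":[63,28],"wpn":26}}
After op 4 (remove /h/1/1): {"h":[77,[46,24]],"qu":{"gm":{"ik":3,"oz":60,"w":79},"p":[91,5],"qtg":[63,28],"wpn":26}}
After op 5 (add /qu/qtg/0 67): {"h":[77,[46,24]],"qu":{"gm":{"ik":3,"oz":60,"w":79},"p":[91,5],"qtg":[67,63,28],"wpn":26}}
After op 6 (add /qu/gm/r 59): {"h":[77,[46,24]],"qu":{"gm":{"ik":3,"oz":60,"r":59,"w":79},"p":[91,5],"qtg":[67,63,28],"wpn":26}}
After op 7 (replace /qu/wpn 10): {"h":[77,[46,24]],"qu":{"gm":{"ik":3,"oz":60,"r":59,"w":79},"p":[91,5],"qtg":[67,63,28],"wpn":10}}
After op 8 (replace /qu/qtg 2): {"h":[77,[46,24]],"qu":{"gm":{"ik":3,"oz":60,"r":59,"w":79},"p":[91,5],"qtg":2,"wpn":10}}
After op 9 (add /no 32): {"h":[77,[46,24]],"no":32,"qu":{"gm":{"ik":3,"oz":60,"r":59,"w":79},"p":[91,5],"qtg":2,"wpn":10}}
After op 10 (remove /qu): {"h":[77,[46,24]],"no":32}
After op 11 (add /h/1/1 95): {"h":[77,[46,95,24]],"no":32}
After op 12 (add /h/2 22): {"h":[77,[46,95,24],22],"no":32}
After op 13 (replace /h/2 55): {"h":[77,[46,95,24],55],"no":32}
After op 14 (replace /h 82): {"h":82,"no":32}
After op 15 (add /ju 63): {"h":82,"ju":63,"no":32}
After op 16 (replace /h 14): {"h":14,"ju":63,"no":32}
After op 17 (remove /no): {"h":14,"ju":63}
After op 18 (replace /h 63): {"h":63,"ju":63}
After op 19 (remove /h): {"ju":63}
After op 20 (add /uz 24): {"ju":63,"uz":24}
After op 21 (add /zw 75): {"ju":63,"uz":24,"zw":75}
Value at /uz: 24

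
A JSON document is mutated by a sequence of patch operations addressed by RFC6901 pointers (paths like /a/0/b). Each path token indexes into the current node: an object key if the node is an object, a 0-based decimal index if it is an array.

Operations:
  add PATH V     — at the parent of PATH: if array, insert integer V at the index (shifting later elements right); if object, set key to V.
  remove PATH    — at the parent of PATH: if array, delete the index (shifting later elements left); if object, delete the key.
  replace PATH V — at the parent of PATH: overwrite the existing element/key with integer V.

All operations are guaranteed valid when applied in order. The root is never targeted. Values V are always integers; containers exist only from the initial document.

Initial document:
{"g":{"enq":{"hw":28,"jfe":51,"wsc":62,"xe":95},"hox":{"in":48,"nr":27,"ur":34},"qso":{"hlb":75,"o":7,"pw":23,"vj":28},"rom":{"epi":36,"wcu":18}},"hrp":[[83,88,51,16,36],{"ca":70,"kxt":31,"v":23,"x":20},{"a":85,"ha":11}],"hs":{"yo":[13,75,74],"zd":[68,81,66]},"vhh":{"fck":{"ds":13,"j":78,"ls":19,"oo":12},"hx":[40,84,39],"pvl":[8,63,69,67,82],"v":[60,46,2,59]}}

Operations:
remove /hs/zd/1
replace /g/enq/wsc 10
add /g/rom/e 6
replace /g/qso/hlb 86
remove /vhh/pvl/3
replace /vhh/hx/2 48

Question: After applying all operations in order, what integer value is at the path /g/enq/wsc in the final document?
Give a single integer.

After op 1 (remove /hs/zd/1): {"g":{"enq":{"hw":28,"jfe":51,"wsc":62,"xe":95},"hox":{"in":48,"nr":27,"ur":34},"qso":{"hlb":75,"o":7,"pw":23,"vj":28},"rom":{"epi":36,"wcu":18}},"hrp":[[83,88,51,16,36],{"ca":70,"kxt":31,"v":23,"x":20},{"a":85,"ha":11}],"hs":{"yo":[13,75,74],"zd":[68,66]},"vhh":{"fck":{"ds":13,"j":78,"ls":19,"oo":12},"hx":[40,84,39],"pvl":[8,63,69,67,82],"v":[60,46,2,59]}}
After op 2 (replace /g/enq/wsc 10): {"g":{"enq":{"hw":28,"jfe":51,"wsc":10,"xe":95},"hox":{"in":48,"nr":27,"ur":34},"qso":{"hlb":75,"o":7,"pw":23,"vj":28},"rom":{"epi":36,"wcu":18}},"hrp":[[83,88,51,16,36],{"ca":70,"kxt":31,"v":23,"x":20},{"a":85,"ha":11}],"hs":{"yo":[13,75,74],"zd":[68,66]},"vhh":{"fck":{"ds":13,"j":78,"ls":19,"oo":12},"hx":[40,84,39],"pvl":[8,63,69,67,82],"v":[60,46,2,59]}}
After op 3 (add /g/rom/e 6): {"g":{"enq":{"hw":28,"jfe":51,"wsc":10,"xe":95},"hox":{"in":48,"nr":27,"ur":34},"qso":{"hlb":75,"o":7,"pw":23,"vj":28},"rom":{"e":6,"epi":36,"wcu":18}},"hrp":[[83,88,51,16,36],{"ca":70,"kxt":31,"v":23,"x":20},{"a":85,"ha":11}],"hs":{"yo":[13,75,74],"zd":[68,66]},"vhh":{"fck":{"ds":13,"j":78,"ls":19,"oo":12},"hx":[40,84,39],"pvl":[8,63,69,67,82],"v":[60,46,2,59]}}
After op 4 (replace /g/qso/hlb 86): {"g":{"enq":{"hw":28,"jfe":51,"wsc":10,"xe":95},"hox":{"in":48,"nr":27,"ur":34},"qso":{"hlb":86,"o":7,"pw":23,"vj":28},"rom":{"e":6,"epi":36,"wcu":18}},"hrp":[[83,88,51,16,36],{"ca":70,"kxt":31,"v":23,"x":20},{"a":85,"ha":11}],"hs":{"yo":[13,75,74],"zd":[68,66]},"vhh":{"fck":{"ds":13,"j":78,"ls":19,"oo":12},"hx":[40,84,39],"pvl":[8,63,69,67,82],"v":[60,46,2,59]}}
After op 5 (remove /vhh/pvl/3): {"g":{"enq":{"hw":28,"jfe":51,"wsc":10,"xe":95},"hox":{"in":48,"nr":27,"ur":34},"qso":{"hlb":86,"o":7,"pw":23,"vj":28},"rom":{"e":6,"epi":36,"wcu":18}},"hrp":[[83,88,51,16,36],{"ca":70,"kxt":31,"v":23,"x":20},{"a":85,"ha":11}],"hs":{"yo":[13,75,74],"zd":[68,66]},"vhh":{"fck":{"ds":13,"j":78,"ls":19,"oo":12},"hx":[40,84,39],"pvl":[8,63,69,82],"v":[60,46,2,59]}}
After op 6 (replace /vhh/hx/2 48): {"g":{"enq":{"hw":28,"jfe":51,"wsc":10,"xe":95},"hox":{"in":48,"nr":27,"ur":34},"qso":{"hlb":86,"o":7,"pw":23,"vj":28},"rom":{"e":6,"epi":36,"wcu":18}},"hrp":[[83,88,51,16,36],{"ca":70,"kxt":31,"v":23,"x":20},{"a":85,"ha":11}],"hs":{"yo":[13,75,74],"zd":[68,66]},"vhh":{"fck":{"ds":13,"j":78,"ls":19,"oo":12},"hx":[40,84,48],"pvl":[8,63,69,82],"v":[60,46,2,59]}}
Value at /g/enq/wsc: 10

Answer: 10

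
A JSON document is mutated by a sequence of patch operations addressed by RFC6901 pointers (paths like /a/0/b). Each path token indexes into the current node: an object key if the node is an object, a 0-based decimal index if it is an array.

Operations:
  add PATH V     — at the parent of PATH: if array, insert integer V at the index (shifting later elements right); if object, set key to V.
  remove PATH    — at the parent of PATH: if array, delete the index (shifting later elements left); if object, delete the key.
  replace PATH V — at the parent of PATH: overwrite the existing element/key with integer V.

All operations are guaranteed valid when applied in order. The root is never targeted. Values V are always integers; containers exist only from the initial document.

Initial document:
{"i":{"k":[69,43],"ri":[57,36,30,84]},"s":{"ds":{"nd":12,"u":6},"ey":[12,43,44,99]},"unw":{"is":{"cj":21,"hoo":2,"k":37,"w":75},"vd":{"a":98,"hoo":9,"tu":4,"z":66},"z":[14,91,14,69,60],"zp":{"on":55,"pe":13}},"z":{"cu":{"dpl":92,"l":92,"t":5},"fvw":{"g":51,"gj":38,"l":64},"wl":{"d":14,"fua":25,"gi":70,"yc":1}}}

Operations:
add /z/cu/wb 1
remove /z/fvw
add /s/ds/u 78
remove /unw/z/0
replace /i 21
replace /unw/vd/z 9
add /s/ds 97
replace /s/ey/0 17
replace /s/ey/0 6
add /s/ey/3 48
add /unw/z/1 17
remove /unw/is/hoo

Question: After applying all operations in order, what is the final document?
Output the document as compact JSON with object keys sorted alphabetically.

After op 1 (add /z/cu/wb 1): {"i":{"k":[69,43],"ri":[57,36,30,84]},"s":{"ds":{"nd":12,"u":6},"ey":[12,43,44,99]},"unw":{"is":{"cj":21,"hoo":2,"k":37,"w":75},"vd":{"a":98,"hoo":9,"tu":4,"z":66},"z":[14,91,14,69,60],"zp":{"on":55,"pe":13}},"z":{"cu":{"dpl":92,"l":92,"t":5,"wb":1},"fvw":{"g":51,"gj":38,"l":64},"wl":{"d":14,"fua":25,"gi":70,"yc":1}}}
After op 2 (remove /z/fvw): {"i":{"k":[69,43],"ri":[57,36,30,84]},"s":{"ds":{"nd":12,"u":6},"ey":[12,43,44,99]},"unw":{"is":{"cj":21,"hoo":2,"k":37,"w":75},"vd":{"a":98,"hoo":9,"tu":4,"z":66},"z":[14,91,14,69,60],"zp":{"on":55,"pe":13}},"z":{"cu":{"dpl":92,"l":92,"t":5,"wb":1},"wl":{"d":14,"fua":25,"gi":70,"yc":1}}}
After op 3 (add /s/ds/u 78): {"i":{"k":[69,43],"ri":[57,36,30,84]},"s":{"ds":{"nd":12,"u":78},"ey":[12,43,44,99]},"unw":{"is":{"cj":21,"hoo":2,"k":37,"w":75},"vd":{"a":98,"hoo":9,"tu":4,"z":66},"z":[14,91,14,69,60],"zp":{"on":55,"pe":13}},"z":{"cu":{"dpl":92,"l":92,"t":5,"wb":1},"wl":{"d":14,"fua":25,"gi":70,"yc":1}}}
After op 4 (remove /unw/z/0): {"i":{"k":[69,43],"ri":[57,36,30,84]},"s":{"ds":{"nd":12,"u":78},"ey":[12,43,44,99]},"unw":{"is":{"cj":21,"hoo":2,"k":37,"w":75},"vd":{"a":98,"hoo":9,"tu":4,"z":66},"z":[91,14,69,60],"zp":{"on":55,"pe":13}},"z":{"cu":{"dpl":92,"l":92,"t":5,"wb":1},"wl":{"d":14,"fua":25,"gi":70,"yc":1}}}
After op 5 (replace /i 21): {"i":21,"s":{"ds":{"nd":12,"u":78},"ey":[12,43,44,99]},"unw":{"is":{"cj":21,"hoo":2,"k":37,"w":75},"vd":{"a":98,"hoo":9,"tu":4,"z":66},"z":[91,14,69,60],"zp":{"on":55,"pe":13}},"z":{"cu":{"dpl":92,"l":92,"t":5,"wb":1},"wl":{"d":14,"fua":25,"gi":70,"yc":1}}}
After op 6 (replace /unw/vd/z 9): {"i":21,"s":{"ds":{"nd":12,"u":78},"ey":[12,43,44,99]},"unw":{"is":{"cj":21,"hoo":2,"k":37,"w":75},"vd":{"a":98,"hoo":9,"tu":4,"z":9},"z":[91,14,69,60],"zp":{"on":55,"pe":13}},"z":{"cu":{"dpl":92,"l":92,"t":5,"wb":1},"wl":{"d":14,"fua":25,"gi":70,"yc":1}}}
After op 7 (add /s/ds 97): {"i":21,"s":{"ds":97,"ey":[12,43,44,99]},"unw":{"is":{"cj":21,"hoo":2,"k":37,"w":75},"vd":{"a":98,"hoo":9,"tu":4,"z":9},"z":[91,14,69,60],"zp":{"on":55,"pe":13}},"z":{"cu":{"dpl":92,"l":92,"t":5,"wb":1},"wl":{"d":14,"fua":25,"gi":70,"yc":1}}}
After op 8 (replace /s/ey/0 17): {"i":21,"s":{"ds":97,"ey":[17,43,44,99]},"unw":{"is":{"cj":21,"hoo":2,"k":37,"w":75},"vd":{"a":98,"hoo":9,"tu":4,"z":9},"z":[91,14,69,60],"zp":{"on":55,"pe":13}},"z":{"cu":{"dpl":92,"l":92,"t":5,"wb":1},"wl":{"d":14,"fua":25,"gi":70,"yc":1}}}
After op 9 (replace /s/ey/0 6): {"i":21,"s":{"ds":97,"ey":[6,43,44,99]},"unw":{"is":{"cj":21,"hoo":2,"k":37,"w":75},"vd":{"a":98,"hoo":9,"tu":4,"z":9},"z":[91,14,69,60],"zp":{"on":55,"pe":13}},"z":{"cu":{"dpl":92,"l":92,"t":5,"wb":1},"wl":{"d":14,"fua":25,"gi":70,"yc":1}}}
After op 10 (add /s/ey/3 48): {"i":21,"s":{"ds":97,"ey":[6,43,44,48,99]},"unw":{"is":{"cj":21,"hoo":2,"k":37,"w":75},"vd":{"a":98,"hoo":9,"tu":4,"z":9},"z":[91,14,69,60],"zp":{"on":55,"pe":13}},"z":{"cu":{"dpl":92,"l":92,"t":5,"wb":1},"wl":{"d":14,"fua":25,"gi":70,"yc":1}}}
After op 11 (add /unw/z/1 17): {"i":21,"s":{"ds":97,"ey":[6,43,44,48,99]},"unw":{"is":{"cj":21,"hoo":2,"k":37,"w":75},"vd":{"a":98,"hoo":9,"tu":4,"z":9},"z":[91,17,14,69,60],"zp":{"on":55,"pe":13}},"z":{"cu":{"dpl":92,"l":92,"t":5,"wb":1},"wl":{"d":14,"fua":25,"gi":70,"yc":1}}}
After op 12 (remove /unw/is/hoo): {"i":21,"s":{"ds":97,"ey":[6,43,44,48,99]},"unw":{"is":{"cj":21,"k":37,"w":75},"vd":{"a":98,"hoo":9,"tu":4,"z":9},"z":[91,17,14,69,60],"zp":{"on":55,"pe":13}},"z":{"cu":{"dpl":92,"l":92,"t":5,"wb":1},"wl":{"d":14,"fua":25,"gi":70,"yc":1}}}

Answer: {"i":21,"s":{"ds":97,"ey":[6,43,44,48,99]},"unw":{"is":{"cj":21,"k":37,"w":75},"vd":{"a":98,"hoo":9,"tu":4,"z":9},"z":[91,17,14,69,60],"zp":{"on":55,"pe":13}},"z":{"cu":{"dpl":92,"l":92,"t":5,"wb":1},"wl":{"d":14,"fua":25,"gi":70,"yc":1}}}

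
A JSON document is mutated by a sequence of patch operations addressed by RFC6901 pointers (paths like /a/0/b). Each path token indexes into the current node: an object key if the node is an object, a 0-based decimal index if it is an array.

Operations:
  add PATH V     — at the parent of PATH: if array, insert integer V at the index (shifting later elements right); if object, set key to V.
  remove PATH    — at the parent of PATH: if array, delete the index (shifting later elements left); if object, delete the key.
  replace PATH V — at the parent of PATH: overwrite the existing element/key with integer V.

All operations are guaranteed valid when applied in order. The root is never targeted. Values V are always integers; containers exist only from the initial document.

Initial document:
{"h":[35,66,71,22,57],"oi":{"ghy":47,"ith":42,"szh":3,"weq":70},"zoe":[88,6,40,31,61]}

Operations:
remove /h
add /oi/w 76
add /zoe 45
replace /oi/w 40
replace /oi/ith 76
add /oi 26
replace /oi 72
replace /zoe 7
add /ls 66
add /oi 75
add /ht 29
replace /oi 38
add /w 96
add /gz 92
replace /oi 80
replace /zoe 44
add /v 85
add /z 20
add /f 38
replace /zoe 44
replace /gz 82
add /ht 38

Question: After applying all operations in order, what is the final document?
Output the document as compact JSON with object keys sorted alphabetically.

Answer: {"f":38,"gz":82,"ht":38,"ls":66,"oi":80,"v":85,"w":96,"z":20,"zoe":44}

Derivation:
After op 1 (remove /h): {"oi":{"ghy":47,"ith":42,"szh":3,"weq":70},"zoe":[88,6,40,31,61]}
After op 2 (add /oi/w 76): {"oi":{"ghy":47,"ith":42,"szh":3,"w":76,"weq":70},"zoe":[88,6,40,31,61]}
After op 3 (add /zoe 45): {"oi":{"ghy":47,"ith":42,"szh":3,"w":76,"weq":70},"zoe":45}
After op 4 (replace /oi/w 40): {"oi":{"ghy":47,"ith":42,"szh":3,"w":40,"weq":70},"zoe":45}
After op 5 (replace /oi/ith 76): {"oi":{"ghy":47,"ith":76,"szh":3,"w":40,"weq":70},"zoe":45}
After op 6 (add /oi 26): {"oi":26,"zoe":45}
After op 7 (replace /oi 72): {"oi":72,"zoe":45}
After op 8 (replace /zoe 7): {"oi":72,"zoe":7}
After op 9 (add /ls 66): {"ls":66,"oi":72,"zoe":7}
After op 10 (add /oi 75): {"ls":66,"oi":75,"zoe":7}
After op 11 (add /ht 29): {"ht":29,"ls":66,"oi":75,"zoe":7}
After op 12 (replace /oi 38): {"ht":29,"ls":66,"oi":38,"zoe":7}
After op 13 (add /w 96): {"ht":29,"ls":66,"oi":38,"w":96,"zoe":7}
After op 14 (add /gz 92): {"gz":92,"ht":29,"ls":66,"oi":38,"w":96,"zoe":7}
After op 15 (replace /oi 80): {"gz":92,"ht":29,"ls":66,"oi":80,"w":96,"zoe":7}
After op 16 (replace /zoe 44): {"gz":92,"ht":29,"ls":66,"oi":80,"w":96,"zoe":44}
After op 17 (add /v 85): {"gz":92,"ht":29,"ls":66,"oi":80,"v":85,"w":96,"zoe":44}
After op 18 (add /z 20): {"gz":92,"ht":29,"ls":66,"oi":80,"v":85,"w":96,"z":20,"zoe":44}
After op 19 (add /f 38): {"f":38,"gz":92,"ht":29,"ls":66,"oi":80,"v":85,"w":96,"z":20,"zoe":44}
After op 20 (replace /zoe 44): {"f":38,"gz":92,"ht":29,"ls":66,"oi":80,"v":85,"w":96,"z":20,"zoe":44}
After op 21 (replace /gz 82): {"f":38,"gz":82,"ht":29,"ls":66,"oi":80,"v":85,"w":96,"z":20,"zoe":44}
After op 22 (add /ht 38): {"f":38,"gz":82,"ht":38,"ls":66,"oi":80,"v":85,"w":96,"z":20,"zoe":44}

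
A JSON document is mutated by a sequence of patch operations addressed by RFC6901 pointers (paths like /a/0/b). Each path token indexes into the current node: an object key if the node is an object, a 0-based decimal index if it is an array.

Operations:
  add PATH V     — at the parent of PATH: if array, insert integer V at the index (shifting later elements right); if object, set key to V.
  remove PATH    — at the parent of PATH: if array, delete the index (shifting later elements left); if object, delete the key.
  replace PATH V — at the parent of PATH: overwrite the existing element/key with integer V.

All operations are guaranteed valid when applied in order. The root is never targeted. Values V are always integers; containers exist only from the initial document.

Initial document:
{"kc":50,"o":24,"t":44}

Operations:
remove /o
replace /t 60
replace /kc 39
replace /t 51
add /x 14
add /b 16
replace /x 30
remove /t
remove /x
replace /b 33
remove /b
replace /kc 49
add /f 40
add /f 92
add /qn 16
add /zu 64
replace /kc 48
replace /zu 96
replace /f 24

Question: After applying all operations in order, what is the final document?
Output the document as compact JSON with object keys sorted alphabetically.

After op 1 (remove /o): {"kc":50,"t":44}
After op 2 (replace /t 60): {"kc":50,"t":60}
After op 3 (replace /kc 39): {"kc":39,"t":60}
After op 4 (replace /t 51): {"kc":39,"t":51}
After op 5 (add /x 14): {"kc":39,"t":51,"x":14}
After op 6 (add /b 16): {"b":16,"kc":39,"t":51,"x":14}
After op 7 (replace /x 30): {"b":16,"kc":39,"t":51,"x":30}
After op 8 (remove /t): {"b":16,"kc":39,"x":30}
After op 9 (remove /x): {"b":16,"kc":39}
After op 10 (replace /b 33): {"b":33,"kc":39}
After op 11 (remove /b): {"kc":39}
After op 12 (replace /kc 49): {"kc":49}
After op 13 (add /f 40): {"f":40,"kc":49}
After op 14 (add /f 92): {"f":92,"kc":49}
After op 15 (add /qn 16): {"f":92,"kc":49,"qn":16}
After op 16 (add /zu 64): {"f":92,"kc":49,"qn":16,"zu":64}
After op 17 (replace /kc 48): {"f":92,"kc":48,"qn":16,"zu":64}
After op 18 (replace /zu 96): {"f":92,"kc":48,"qn":16,"zu":96}
After op 19 (replace /f 24): {"f":24,"kc":48,"qn":16,"zu":96}

Answer: {"f":24,"kc":48,"qn":16,"zu":96}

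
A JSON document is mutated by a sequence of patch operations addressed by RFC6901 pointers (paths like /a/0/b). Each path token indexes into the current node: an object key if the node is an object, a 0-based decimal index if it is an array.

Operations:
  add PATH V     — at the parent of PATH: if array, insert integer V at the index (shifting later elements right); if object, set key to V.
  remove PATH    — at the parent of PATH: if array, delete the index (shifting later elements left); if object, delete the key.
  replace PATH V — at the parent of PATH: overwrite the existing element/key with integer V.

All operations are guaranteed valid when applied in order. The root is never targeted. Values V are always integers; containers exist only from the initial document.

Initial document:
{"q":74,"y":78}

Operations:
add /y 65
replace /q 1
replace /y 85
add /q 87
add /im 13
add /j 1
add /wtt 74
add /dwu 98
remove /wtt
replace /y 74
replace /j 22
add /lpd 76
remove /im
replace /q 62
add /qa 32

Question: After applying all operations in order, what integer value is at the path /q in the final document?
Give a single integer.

After op 1 (add /y 65): {"q":74,"y":65}
After op 2 (replace /q 1): {"q":1,"y":65}
After op 3 (replace /y 85): {"q":1,"y":85}
After op 4 (add /q 87): {"q":87,"y":85}
After op 5 (add /im 13): {"im":13,"q":87,"y":85}
After op 6 (add /j 1): {"im":13,"j":1,"q":87,"y":85}
After op 7 (add /wtt 74): {"im":13,"j":1,"q":87,"wtt":74,"y":85}
After op 8 (add /dwu 98): {"dwu":98,"im":13,"j":1,"q":87,"wtt":74,"y":85}
After op 9 (remove /wtt): {"dwu":98,"im":13,"j":1,"q":87,"y":85}
After op 10 (replace /y 74): {"dwu":98,"im":13,"j":1,"q":87,"y":74}
After op 11 (replace /j 22): {"dwu":98,"im":13,"j":22,"q":87,"y":74}
After op 12 (add /lpd 76): {"dwu":98,"im":13,"j":22,"lpd":76,"q":87,"y":74}
After op 13 (remove /im): {"dwu":98,"j":22,"lpd":76,"q":87,"y":74}
After op 14 (replace /q 62): {"dwu":98,"j":22,"lpd":76,"q":62,"y":74}
After op 15 (add /qa 32): {"dwu":98,"j":22,"lpd":76,"q":62,"qa":32,"y":74}
Value at /q: 62

Answer: 62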